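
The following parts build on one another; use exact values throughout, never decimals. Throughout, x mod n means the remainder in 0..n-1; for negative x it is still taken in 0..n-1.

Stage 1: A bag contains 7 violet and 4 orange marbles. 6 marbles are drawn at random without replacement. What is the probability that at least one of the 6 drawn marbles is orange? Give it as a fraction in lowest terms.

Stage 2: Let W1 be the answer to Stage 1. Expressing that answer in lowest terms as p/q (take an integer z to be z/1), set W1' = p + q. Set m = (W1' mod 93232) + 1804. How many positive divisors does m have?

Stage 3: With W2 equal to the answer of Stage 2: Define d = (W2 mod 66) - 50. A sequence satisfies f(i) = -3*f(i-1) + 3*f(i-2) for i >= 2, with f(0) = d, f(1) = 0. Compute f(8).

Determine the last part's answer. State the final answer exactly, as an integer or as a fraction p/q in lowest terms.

-280098

Stage 1: total draws C(11,6) = 462; complement C(7,6) = 7; favorable 462 - 7 = 455; P = 65/66; answer 65/66
Stage 2: W1 = 65/66; threaded value p + q = 131; m = 1935; 1935 = 3^2 * 5 * 43; number of divisors = (2+1) * (1+1) * (1+1) = 12; answer 12
Stage 3: W2 = 12; d = -38; f(2) = -3*(0) + 3*(-38) = -114; iterating: f(2)=-114, f(3)=342, f(4)=-1368, f(5)=5130, f(6)=-19494, f(7)=73872, f(8)=-280098; answer -280098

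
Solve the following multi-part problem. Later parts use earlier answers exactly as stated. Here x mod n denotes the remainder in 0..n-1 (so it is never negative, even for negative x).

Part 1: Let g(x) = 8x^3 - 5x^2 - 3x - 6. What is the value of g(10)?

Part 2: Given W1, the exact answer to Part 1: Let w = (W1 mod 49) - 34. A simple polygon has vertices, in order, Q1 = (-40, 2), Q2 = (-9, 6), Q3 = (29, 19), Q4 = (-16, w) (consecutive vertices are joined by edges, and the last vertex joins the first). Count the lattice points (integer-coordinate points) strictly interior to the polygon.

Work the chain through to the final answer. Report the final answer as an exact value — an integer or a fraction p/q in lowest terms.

Part 1: 8*(10)^3 - 5*(10)^2 - 3*(10)^1 - 6 = (8000) + (-500) + (-30) + (-6) = 7464; answer 7464
Part 2: W1 = 7464; w = -18; cross terms: (-40*6 - -9*2)=-222, (-9*19 - 29*6)=-345, (29*-18 - -16*19)=-218, (-16*2 - -40*-18)=-752; twice the area = |-1537| = 1537; area = 1537/2; boundary points = 1 + 1 + 1 + 4 = 7; strictly interior points = area - boundary/2 + 1 = 766; answer 766

766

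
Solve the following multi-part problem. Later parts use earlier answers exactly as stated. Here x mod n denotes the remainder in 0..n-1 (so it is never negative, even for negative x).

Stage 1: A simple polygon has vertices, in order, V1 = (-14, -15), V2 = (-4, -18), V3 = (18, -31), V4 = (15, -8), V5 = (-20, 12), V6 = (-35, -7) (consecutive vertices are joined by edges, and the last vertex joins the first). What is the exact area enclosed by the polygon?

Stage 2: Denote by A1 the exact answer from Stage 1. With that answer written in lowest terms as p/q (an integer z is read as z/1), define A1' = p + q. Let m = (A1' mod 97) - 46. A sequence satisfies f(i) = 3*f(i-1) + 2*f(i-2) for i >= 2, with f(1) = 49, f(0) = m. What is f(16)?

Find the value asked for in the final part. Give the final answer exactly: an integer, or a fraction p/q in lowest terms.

5135479421

Stage 1: cross terms: (-14*-18 - -4*-15)=192, (-4*-31 - 18*-18)=448, (18*-8 - 15*-31)=321, (15*12 - -20*-8)=20, (-20*-7 - -35*12)=560, (-35*-15 - -14*-7)=427; twice the area = |1968| = 1968; area = 984; answer 984
Stage 2: A1 = 984; threaded value p + q = 985; m = -31; f(2) = 3*(49) + 2*(-31) = 85; iterating: f(2)=85, f(3)=353, f(4)=1229, f(5)=4393, f(6)=15637, f(7)=55697, f(8)=198365, f(9)=706489, f(10)=2516197, f(11)=8961569, f(12)=31917101, f(13)=113674441, f(14)=404857525, f(15)=1441921457, f(16)=5135479421; answer 5135479421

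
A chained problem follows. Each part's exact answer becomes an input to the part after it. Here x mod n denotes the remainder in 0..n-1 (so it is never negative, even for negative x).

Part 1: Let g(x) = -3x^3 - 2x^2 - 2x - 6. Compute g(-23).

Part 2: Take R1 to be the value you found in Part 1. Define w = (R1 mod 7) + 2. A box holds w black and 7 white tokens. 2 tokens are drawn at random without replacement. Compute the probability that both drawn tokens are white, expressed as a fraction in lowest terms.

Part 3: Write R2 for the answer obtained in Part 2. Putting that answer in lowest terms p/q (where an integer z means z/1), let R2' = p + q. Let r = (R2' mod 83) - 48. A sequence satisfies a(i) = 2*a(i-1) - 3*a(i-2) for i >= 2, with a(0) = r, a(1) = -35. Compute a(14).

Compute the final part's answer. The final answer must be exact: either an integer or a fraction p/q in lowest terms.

-50527

Part 1: -3*(-23)^3 - 2*(-23)^2 - 2*(-23)^1 - 6 = (36501) + (-1058) + (46) + (-6) = 35483; answer 35483
Part 2: R1 = 35483; w = 2; total draws C(9,2) = 36; favorable C(7,2) = 21; P = 7/12; answer 7/12
Part 3: R2 = 7/12; threaded value p + q = 19; r = -29; a(2) = 2*(-35) - 3*(-29) = 17; iterating: a(2)=17, a(3)=139, a(4)=227, a(5)=37, a(6)=-607, a(7)=-1325, a(8)=-829, a(9)=2317, a(10)=7121, a(11)=7291, a(12)=-6781, a(13)=-35435, a(14)=-50527; answer -50527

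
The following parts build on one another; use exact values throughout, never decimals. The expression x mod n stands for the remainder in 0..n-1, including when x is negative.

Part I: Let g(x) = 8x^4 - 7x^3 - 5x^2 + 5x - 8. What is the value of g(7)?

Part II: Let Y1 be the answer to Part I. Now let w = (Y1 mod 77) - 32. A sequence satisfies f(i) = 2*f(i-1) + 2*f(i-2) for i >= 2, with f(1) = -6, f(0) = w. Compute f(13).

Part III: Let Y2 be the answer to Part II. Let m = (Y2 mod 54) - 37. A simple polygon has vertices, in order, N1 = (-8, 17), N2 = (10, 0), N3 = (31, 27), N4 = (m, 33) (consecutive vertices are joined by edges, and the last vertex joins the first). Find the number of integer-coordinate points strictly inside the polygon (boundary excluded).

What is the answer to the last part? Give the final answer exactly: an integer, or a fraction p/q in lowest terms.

876

Part I: 8*(7)^4 - 7*(7)^3 - 5*(7)^2 + 5*(7)^1 - 8 = (19208) + (-2401) + (-245) + (35) + (-8) = 16589; answer 16589
Part II: Y1 = 16589; w = 2; f(2) = 2*(-6) + 2*(2) = -8; iterating: f(2)=-8, f(3)=-28, f(4)=-72, f(5)=-200, f(6)=-544, f(7)=-1488, f(8)=-4064, f(9)=-11104, f(10)=-30336, f(11)=-82880, f(12)=-226432, f(13)=-618624; answer -618624
Part III: Y2 = -618624; m = -37; cross terms: (-8*0 - 10*17)=-170, (10*27 - 31*0)=270, (31*33 - -37*27)=2022, (-37*17 - -8*33)=-365; twice the area = |1757| = 1757; area = 1757/2; boundary points = 1 + 3 + 2 + 1 = 7; strictly interior points = area - boundary/2 + 1 = 876; answer 876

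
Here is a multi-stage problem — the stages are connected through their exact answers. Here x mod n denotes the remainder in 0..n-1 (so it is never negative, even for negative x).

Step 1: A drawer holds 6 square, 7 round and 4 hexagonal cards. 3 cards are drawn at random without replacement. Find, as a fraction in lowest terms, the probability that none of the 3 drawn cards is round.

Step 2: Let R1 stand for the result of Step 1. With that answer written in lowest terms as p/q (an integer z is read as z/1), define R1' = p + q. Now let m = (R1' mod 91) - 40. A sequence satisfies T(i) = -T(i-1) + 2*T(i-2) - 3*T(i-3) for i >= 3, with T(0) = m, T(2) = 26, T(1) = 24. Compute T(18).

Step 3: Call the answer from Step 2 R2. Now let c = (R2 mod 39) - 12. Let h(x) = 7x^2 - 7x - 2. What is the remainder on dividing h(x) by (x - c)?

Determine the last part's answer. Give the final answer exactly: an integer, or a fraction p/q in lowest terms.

502

Step 1: total draws C(17,3) = 680; favorable C(10,3) = 120; P = 3/17; answer 3/17
Step 2: R1 = 3/17; threaded value p + q = 20; m = -20; T(3) = -1*(26) + 2*(24) - 3*(-20) = 82; iterating: T(3)=82, T(4)=-102, T(5)=188, T(6)=-638, T(7)=1320, T(8)=-3160, T(9)=7714, T(10)=-17994, T(11)=42902, T(12)=-102032, T(13)=241818, T(14)=-574588, T(15)=1364320, T(16)=-3238950, T(17)=7691354, T(18)=-18262214; answer -18262214
Step 3: R2 = -18262214; c = -8; remainder = value at the root: 7*(-8)^2 - 7*(-8)^1 - 2 = (448) + (56) + (-2) = 502; answer 502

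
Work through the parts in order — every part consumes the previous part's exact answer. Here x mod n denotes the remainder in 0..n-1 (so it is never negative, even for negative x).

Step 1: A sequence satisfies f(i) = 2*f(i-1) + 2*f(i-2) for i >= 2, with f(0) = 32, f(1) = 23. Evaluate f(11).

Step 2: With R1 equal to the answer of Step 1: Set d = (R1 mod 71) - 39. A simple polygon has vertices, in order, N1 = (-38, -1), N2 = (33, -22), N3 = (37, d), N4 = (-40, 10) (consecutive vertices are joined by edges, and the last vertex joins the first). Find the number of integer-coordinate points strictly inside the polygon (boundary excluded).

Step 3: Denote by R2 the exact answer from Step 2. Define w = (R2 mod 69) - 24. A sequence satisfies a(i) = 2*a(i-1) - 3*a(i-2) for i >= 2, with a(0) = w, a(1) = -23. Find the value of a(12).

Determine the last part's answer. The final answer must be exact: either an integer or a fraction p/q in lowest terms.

5057

Step 1: f(2) = 2*(23) + 2*(32) = 110; iterating: f(2)=110, f(3)=266, f(4)=752, f(5)=2036, f(6)=5576, f(7)=15224, f(8)=41600, f(9)=113648, f(10)=310496, f(11)=848288; answer 848288
Step 2: R1 = 848288; d = 12; cross terms: (-38*-22 - 33*-1)=869, (33*12 - 37*-22)=1210, (37*10 - -40*12)=850, (-40*-1 - -38*10)=420; twice the area = |3349| = 3349; area = 3349/2; boundary points = 1 + 2 + 1 + 1 = 5; strictly interior points = area - boundary/2 + 1 = 1673; answer 1673
Step 3: R2 = 1673; w = -7; a(2) = 2*(-23) - 3*(-7) = -25; iterating: a(2)=-25, a(3)=19, a(4)=113, a(5)=169, a(6)=-1, a(7)=-509, a(8)=-1015, a(9)=-503, a(10)=2039, a(11)=5587, a(12)=5057; answer 5057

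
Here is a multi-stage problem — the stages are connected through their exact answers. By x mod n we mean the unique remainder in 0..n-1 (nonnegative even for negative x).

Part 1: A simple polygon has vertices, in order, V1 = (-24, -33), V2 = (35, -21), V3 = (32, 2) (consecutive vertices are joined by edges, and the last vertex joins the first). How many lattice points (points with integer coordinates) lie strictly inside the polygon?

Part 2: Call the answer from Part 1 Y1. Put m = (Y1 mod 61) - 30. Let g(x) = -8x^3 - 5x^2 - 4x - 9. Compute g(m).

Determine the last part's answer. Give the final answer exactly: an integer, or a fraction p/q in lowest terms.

3799

Part 1: cross terms: (-24*-21 - 35*-33)=1659, (35*2 - 32*-21)=742, (32*-33 - -24*2)=-1008; twice the area = |1393| = 1393; area = 1393/2; boundary points = 1 + 1 + 7 = 9; strictly interior points = area - boundary/2 + 1 = 693; answer 693
Part 2: Y1 = 693; m = -8; -8*(-8)^3 - 5*(-8)^2 - 4*(-8)^1 - 9 = (4096) + (-320) + (32) + (-9) = 3799; answer 3799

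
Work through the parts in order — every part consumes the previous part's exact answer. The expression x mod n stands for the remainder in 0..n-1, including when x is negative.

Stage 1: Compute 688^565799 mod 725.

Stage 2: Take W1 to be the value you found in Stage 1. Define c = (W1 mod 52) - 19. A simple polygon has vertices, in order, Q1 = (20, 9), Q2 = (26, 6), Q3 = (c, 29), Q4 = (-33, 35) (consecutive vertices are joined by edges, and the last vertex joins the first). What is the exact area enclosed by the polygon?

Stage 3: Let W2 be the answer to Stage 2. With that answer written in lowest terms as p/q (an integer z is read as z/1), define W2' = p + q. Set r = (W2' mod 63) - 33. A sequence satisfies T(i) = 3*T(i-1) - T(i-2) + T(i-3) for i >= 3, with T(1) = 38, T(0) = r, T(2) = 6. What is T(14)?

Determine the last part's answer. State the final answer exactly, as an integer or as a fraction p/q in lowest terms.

Stage 1: squarings mod 725: 688^1=688, 688^2=644, 688^4=36, 688^8=571, 688^16=516, 688^32=181, 688^64=136, 688^128=371, 688^256=616, 688^512=281, 688^1024=661, 688^2048=471, 688^4096=716, 688^8192=81, 688^16384=36, 688^32768=571, 688^65536=516, 688^131072=181, 688^262144=136, 688^524288=371; 688^565799 = 688^1 * 688^2 * 688^4 * 688^32 * 688^512 * 688^8192 * 688^32768 * 688^524288 = 677 (mod 725); answer 677
Stage 2: W1 = 677; c = -18; cross terms: (20*6 - 26*9)=-114, (26*29 - -18*6)=862, (-18*35 - -33*29)=327, (-33*9 - 20*35)=-997; twice the area = |78| = 78; area = 39; answer 39
Stage 3: W2 = 39; threaded value p + q = 40; r = 7; T(3) = 3*(6) - 1*(38) + 1*(7) = -13; iterating: T(3)=-13, T(4)=-7, T(5)=-2, T(6)=-12, T(7)=-41, T(8)=-113, T(9)=-310, T(10)=-858, T(11)=-2377, T(12)=-6583, T(13)=-18230, T(14)=-50484; answer -50484

-50484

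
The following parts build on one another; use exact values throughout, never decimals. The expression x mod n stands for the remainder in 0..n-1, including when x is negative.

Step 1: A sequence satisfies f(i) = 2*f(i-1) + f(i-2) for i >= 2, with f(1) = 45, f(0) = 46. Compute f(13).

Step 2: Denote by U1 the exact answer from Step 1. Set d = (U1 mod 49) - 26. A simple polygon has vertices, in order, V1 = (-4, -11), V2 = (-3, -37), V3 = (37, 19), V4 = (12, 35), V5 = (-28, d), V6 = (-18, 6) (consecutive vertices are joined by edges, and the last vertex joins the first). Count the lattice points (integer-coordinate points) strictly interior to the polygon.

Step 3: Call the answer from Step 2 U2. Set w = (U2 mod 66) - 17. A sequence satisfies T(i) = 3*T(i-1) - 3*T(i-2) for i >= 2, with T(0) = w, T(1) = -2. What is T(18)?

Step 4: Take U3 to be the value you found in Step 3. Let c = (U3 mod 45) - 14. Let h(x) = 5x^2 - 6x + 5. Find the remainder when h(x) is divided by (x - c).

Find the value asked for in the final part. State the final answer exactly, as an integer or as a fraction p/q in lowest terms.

2293

Step 1: f(2) = 2*(45) + 1*(46) = 136; iterating: f(2)=136, f(3)=317, f(4)=770, f(5)=1857, f(6)=4484, f(7)=10825, f(8)=26134, f(9)=63093, f(10)=152320, f(11)=367733, f(12)=887786, f(13)=2143305; answer 2143305
Step 2: U1 = 2143305; d = 19; cross terms: (-4*-37 - -3*-11)=115, (-3*19 - 37*-37)=1312, (37*35 - 12*19)=1067, (12*19 - -28*35)=1208, (-28*6 - -18*19)=174, (-18*-11 - -4*6)=222; twice the area = |4098| = 4098; area = 2049; boundary points = 1 + 8 + 1 + 8 + 1 + 1 = 20; strictly interior points = area - boundary/2 + 1 = 2040; answer 2040
Step 3: U2 = 2040; w = 43; T(2) = 3*(-2) - 3*(43) = -135; iterating: T(2)=-135, T(3)=-399, T(4)=-792, T(5)=-1179, T(6)=-1161, T(7)=54, T(8)=3645, T(9)=10773, T(10)=21384, T(11)=31833, T(12)=31347, T(13)=-1458, T(14)=-98415, T(15)=-290871, T(16)=-577368, T(17)=-859491, T(18)=-846369; answer -846369
Step 4: U3 = -846369; c = 22; remainder = value at the root: 5*(22)^2 - 6*(22)^1 + 5 = (2420) + (-132) + (5) = 2293; answer 2293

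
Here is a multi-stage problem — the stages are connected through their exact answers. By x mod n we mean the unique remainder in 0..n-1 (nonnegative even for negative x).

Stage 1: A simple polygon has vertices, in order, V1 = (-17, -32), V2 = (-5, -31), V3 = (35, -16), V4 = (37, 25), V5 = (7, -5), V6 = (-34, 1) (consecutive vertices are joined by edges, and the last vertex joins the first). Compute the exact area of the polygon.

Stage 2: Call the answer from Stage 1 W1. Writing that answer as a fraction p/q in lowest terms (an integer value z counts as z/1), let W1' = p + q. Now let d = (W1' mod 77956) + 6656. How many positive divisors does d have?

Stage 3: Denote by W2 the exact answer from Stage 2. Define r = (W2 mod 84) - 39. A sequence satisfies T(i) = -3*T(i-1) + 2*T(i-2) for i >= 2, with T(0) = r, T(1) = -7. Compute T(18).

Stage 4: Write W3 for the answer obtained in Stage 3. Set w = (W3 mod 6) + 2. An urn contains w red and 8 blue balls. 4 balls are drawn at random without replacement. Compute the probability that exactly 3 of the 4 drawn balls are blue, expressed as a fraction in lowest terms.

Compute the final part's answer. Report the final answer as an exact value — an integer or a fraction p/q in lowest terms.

56/195

Stage 1: cross terms: (-17*-31 - -5*-32)=367, (-5*-16 - 35*-31)=1165, (35*25 - 37*-16)=1467, (37*-5 - 7*25)=-360, (7*1 - -34*-5)=-163, (-34*-32 - -17*1)=1105; twice the area = |3581| = 3581; area = 3581/2; answer 3581/2
Stage 2: W1 = 3581/2; threaded value p + q = 3583; d = 10239; 10239 = 3 * 3413; number of divisors = (1+1) * (1+1) = 4; answer 4
Stage 3: W2 = 4; r = -35; T(2) = -3*(-7) + 2*(-35) = -49; iterating: T(2)=-49, T(3)=133, T(4)=-497, T(5)=1757, T(6)=-6265, T(7)=22309, T(8)=-79457, T(9)=282989, T(10)=-1007881, T(11)=3589621, T(12)=-12784625, T(13)=45533117, T(14)=-162168601, T(15)=577572037, T(16)=-2057053313, T(17)=7326304013, T(18)=-26093018665; answer -26093018665
Stage 4: W3 = -26093018665; w = 7; total draws C(15,4) = 1365; favorable C(8,3)*C(7,1) = 392; P = 56/195; answer 56/195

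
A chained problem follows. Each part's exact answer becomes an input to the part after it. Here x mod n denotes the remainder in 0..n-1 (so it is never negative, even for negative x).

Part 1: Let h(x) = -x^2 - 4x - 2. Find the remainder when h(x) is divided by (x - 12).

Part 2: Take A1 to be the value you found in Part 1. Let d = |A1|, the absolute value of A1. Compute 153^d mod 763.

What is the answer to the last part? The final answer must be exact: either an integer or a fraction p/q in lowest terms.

Part 1: remainder = value at the root: -1*(12)^2 - 4*(12)^1 - 2 = (-144) + (-48) + (-2) = -194; answer -194
Part 2: A1 = -194; d = 194; squarings mod 763: 153^1=153, 153^2=519, 153^4=22, 153^8=484, 153^16=15, 153^32=225, 153^64=267, 153^128=330; 153^194 = 153^2 * 153^64 * 153^128 = 211 (mod 763); answer 211

211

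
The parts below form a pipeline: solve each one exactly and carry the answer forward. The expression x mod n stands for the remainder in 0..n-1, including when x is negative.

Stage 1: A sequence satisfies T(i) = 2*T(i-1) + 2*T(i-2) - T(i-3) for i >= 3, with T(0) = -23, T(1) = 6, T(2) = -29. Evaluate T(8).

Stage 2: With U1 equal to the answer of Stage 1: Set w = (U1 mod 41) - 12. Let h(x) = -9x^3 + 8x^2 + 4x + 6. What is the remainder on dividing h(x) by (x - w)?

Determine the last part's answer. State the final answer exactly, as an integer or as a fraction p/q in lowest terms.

-91866

Stage 1: T(3) = 2*(-29) + 2*(6) - 1*(-23) = -23; iterating: T(3)=-23, T(4)=-110, T(5)=-237, T(6)=-671, T(7)=-1706, T(8)=-4517; answer -4517
Stage 2: U1 = -4517; w = 22; remainder = value at the root: -9*(22)^3 + 8*(22)^2 + 4*(22)^1 + 6 = (-95832) + (3872) + (88) + (6) = -91866; answer -91866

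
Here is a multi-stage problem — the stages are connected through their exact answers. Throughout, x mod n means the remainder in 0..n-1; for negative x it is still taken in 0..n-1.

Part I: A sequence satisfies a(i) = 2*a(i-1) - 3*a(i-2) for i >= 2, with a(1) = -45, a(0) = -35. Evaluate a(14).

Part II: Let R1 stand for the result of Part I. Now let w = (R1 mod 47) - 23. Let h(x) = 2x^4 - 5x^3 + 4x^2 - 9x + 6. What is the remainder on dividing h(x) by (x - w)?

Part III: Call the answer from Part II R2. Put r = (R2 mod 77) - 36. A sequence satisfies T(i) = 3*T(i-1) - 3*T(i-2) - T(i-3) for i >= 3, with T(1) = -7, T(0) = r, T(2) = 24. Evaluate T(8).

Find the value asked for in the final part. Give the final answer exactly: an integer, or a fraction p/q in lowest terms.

Part I: a(2) = 2*(-45) - 3*(-35) = 15; iterating: a(2)=15, a(3)=165, a(4)=285, a(5)=75, a(6)=-705, a(7)=-1635, a(8)=-1155, a(9)=2595, a(10)=8655, a(11)=9525, a(12)=-6915, a(13)=-42405, a(14)=-64065; answer -64065
Part II: R1 = -64065; w = 20; remainder = value at the root: 2*(20)^4 - 5*(20)^3 + 4*(20)^2 - 9*(20)^1 + 6 = (320000) + (-40000) + (1600) + (-180) + (6) = 281426; answer 281426
Part III: R2 = 281426; r = 32; T(3) = 3*(24) - 3*(-7) - 1*(32) = 61; iterating: T(3)=61, T(4)=118, T(5)=147, T(6)=26, T(7)=-481, T(8)=-1668; answer -1668

-1668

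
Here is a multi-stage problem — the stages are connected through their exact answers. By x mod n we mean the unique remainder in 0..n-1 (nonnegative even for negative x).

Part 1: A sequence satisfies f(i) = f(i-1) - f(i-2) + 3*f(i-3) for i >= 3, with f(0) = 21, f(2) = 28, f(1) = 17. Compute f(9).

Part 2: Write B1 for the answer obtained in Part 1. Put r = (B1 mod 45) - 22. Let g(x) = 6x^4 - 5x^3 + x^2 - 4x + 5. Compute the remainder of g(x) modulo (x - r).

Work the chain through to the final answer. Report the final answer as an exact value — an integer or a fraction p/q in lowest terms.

Part 1: f(3) = 1*(28) - 1*(17) + 3*(21) = 74; iterating: f(3)=74, f(4)=97, f(5)=107, f(6)=232, f(7)=416, f(8)=505, f(9)=785; answer 785
Part 2: B1 = 785; r = -2; remainder = value at the root: 6*(-2)^4 - 5*(-2)^3 + 1*(-2)^2 - 4*(-2)^1 + 5 = (96) + (40) + (4) + (8) + (5) = 153; answer 153

153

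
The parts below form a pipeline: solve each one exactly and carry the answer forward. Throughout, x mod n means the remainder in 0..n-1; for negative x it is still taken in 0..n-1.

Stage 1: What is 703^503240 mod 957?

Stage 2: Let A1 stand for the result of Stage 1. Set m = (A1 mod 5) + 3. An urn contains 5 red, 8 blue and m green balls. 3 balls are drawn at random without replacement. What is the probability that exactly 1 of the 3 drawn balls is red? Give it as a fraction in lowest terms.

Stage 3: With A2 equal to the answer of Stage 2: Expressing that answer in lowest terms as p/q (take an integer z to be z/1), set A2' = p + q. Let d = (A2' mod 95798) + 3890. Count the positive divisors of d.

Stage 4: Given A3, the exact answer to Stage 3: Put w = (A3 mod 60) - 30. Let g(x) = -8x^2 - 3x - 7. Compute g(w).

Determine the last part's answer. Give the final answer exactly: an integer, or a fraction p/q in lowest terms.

Stage 1: squarings mod 957: 703^1=703, 703^2=397, 703^4=661, 703^8=529, 703^16=397, 703^32=661, 703^64=529, 703^128=397, 703^256=661, 703^512=529, 703^1024=397, 703^2048=661, 703^4096=529, 703^8192=397, 703^16384=661, 703^32768=529, 703^65536=397, 703^131072=661, 703^262144=529; 703^503240 = 703^8 * 703^64 * 703^128 * 703^256 * 703^1024 * 703^2048 * 703^8192 * 703^32768 * 703^65536 * 703^131072 * 703^262144 = 430 (mod 957); answer 430
Stage 2: A1 = 430; m = 3; total draws C(16,3) = 560; favorable C(5,1)*C(11,2) = 275; P = 55/112; answer 55/112
Stage 3: A2 = 55/112; threaded value p + q = 167; d = 4057; 4057 is prime, so its only divisors are 1 and 4057; count = 2; answer 2
Stage 4: A3 = 2; w = -28; -8*(-28)^2 - 3*(-28)^1 - 7 = (-6272) + (84) + (-7) = -6195; answer -6195

-6195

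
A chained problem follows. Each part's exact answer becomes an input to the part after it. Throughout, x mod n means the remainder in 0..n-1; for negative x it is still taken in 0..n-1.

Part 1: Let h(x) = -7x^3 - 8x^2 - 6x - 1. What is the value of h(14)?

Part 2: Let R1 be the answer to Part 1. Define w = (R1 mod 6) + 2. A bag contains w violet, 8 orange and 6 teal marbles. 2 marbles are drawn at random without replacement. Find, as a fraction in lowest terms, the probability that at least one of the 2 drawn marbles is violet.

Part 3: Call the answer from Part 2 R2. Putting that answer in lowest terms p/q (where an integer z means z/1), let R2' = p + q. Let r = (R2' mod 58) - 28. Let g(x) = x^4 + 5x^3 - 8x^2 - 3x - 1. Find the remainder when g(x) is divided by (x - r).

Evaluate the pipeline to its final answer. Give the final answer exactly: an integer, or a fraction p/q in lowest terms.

Part 1: -7*(14)^3 - 8*(14)^2 - 6*(14)^1 - 1 = (-19208) + (-1568) + (-84) + (-1) = -20861; answer -20861
Part 2: R1 = -20861; w = 3; total draws C(17,2) = 136; complement C(14,2) = 91; favorable 136 - 91 = 45; P = 45/136; answer 45/136
Part 3: R2 = 45/136; threaded value p + q = 181; r = -21; remainder = value at the root: 1*(-21)^4 + 5*(-21)^3 - 8*(-21)^2 - 3*(-21)^1 - 1 = (194481) + (-46305) + (-3528) + (63) + (-1) = 144710; answer 144710

144710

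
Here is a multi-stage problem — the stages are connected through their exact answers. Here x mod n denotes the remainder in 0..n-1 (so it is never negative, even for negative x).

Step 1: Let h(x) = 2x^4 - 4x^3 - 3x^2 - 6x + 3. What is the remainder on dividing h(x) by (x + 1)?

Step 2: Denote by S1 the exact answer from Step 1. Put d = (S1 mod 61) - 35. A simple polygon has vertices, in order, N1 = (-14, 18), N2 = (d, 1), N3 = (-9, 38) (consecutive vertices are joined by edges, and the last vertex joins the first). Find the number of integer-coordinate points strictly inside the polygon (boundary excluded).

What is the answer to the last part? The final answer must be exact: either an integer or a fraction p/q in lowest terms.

Step 1: remainder = value at the root: 2*(-1)^4 - 4*(-1)^3 - 3*(-1)^2 - 6*(-1)^1 + 3 = (2) + (4) + (-3) + (6) + (3) = 12; answer 12
Step 2: S1 = 12; d = -23; cross terms: (-14*1 - -23*18)=400, (-23*38 - -9*1)=-865, (-9*18 - -14*38)=370; twice the area = |-95| = 95; area = 95/2; boundary points = 1 + 1 + 5 = 7; strictly interior points = area - boundary/2 + 1 = 45; answer 45

45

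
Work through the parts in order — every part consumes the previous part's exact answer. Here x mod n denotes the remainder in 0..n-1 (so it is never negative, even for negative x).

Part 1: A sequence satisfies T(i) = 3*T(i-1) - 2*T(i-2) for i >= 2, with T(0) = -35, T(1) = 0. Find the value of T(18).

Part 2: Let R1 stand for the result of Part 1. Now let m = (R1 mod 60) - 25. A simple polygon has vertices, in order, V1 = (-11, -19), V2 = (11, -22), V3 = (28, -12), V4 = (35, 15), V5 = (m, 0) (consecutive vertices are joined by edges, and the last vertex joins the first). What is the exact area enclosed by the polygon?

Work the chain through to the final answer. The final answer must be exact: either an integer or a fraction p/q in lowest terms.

2285/2

Part 1: T(2) = 3*(0) - 2*(-35) = 70; iterating: T(2)=70, T(3)=210, T(4)=490, T(5)=1050, T(6)=2170, T(7)=4410, T(8)=8890, T(9)=17850, T(10)=35770, T(11)=71610, T(12)=143290, T(13)=286650, T(14)=573370, T(15)=1146810, T(16)=2293690, T(17)=4587450, T(18)=9174970; answer 9174970
Part 2: R1 = 9174970; m = -15; cross terms: (-11*-22 - 11*-19)=451, (11*-12 - 28*-22)=484, (28*15 - 35*-12)=840, (35*0 - -15*15)=225, (-15*-19 - -11*0)=285; twice the area = |2285| = 2285; area = 2285/2; answer 2285/2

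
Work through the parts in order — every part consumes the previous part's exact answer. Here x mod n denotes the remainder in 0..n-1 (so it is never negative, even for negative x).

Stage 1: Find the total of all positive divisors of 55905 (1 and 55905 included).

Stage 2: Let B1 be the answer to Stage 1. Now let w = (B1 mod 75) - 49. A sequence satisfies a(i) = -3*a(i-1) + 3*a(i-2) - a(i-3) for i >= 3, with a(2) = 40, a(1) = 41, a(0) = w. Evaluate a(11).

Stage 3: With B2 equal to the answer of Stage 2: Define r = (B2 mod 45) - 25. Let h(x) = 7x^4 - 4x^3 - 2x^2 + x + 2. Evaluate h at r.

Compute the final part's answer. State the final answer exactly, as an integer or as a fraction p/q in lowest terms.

1151182

Stage 1: 55905 = 3 * 5 * 3727; sigma = (1 + 3) * (1 + 5) * (1 + 3727) = 4 * 6 * 3728 = 89472; answer 89472
Stage 2: B1 = 89472; w = 23; a(3) = -3*(40) + 3*(41) - 1*(23) = -20; iterating: a(3)=-20, a(4)=139, a(5)=-517, a(6)=1988, a(7)=-7654, a(8)=29443, a(9)=-113279, a(10)=435820, a(11)=-1676740; answer -1676740
Stage 3: B2 = -1676740; r = -20; 7*(-20)^4 - 4*(-20)^3 - 2*(-20)^2 + 1*(-20)^1 + 2 = (1120000) + (32000) + (-800) + (-20) + (2) = 1151182; answer 1151182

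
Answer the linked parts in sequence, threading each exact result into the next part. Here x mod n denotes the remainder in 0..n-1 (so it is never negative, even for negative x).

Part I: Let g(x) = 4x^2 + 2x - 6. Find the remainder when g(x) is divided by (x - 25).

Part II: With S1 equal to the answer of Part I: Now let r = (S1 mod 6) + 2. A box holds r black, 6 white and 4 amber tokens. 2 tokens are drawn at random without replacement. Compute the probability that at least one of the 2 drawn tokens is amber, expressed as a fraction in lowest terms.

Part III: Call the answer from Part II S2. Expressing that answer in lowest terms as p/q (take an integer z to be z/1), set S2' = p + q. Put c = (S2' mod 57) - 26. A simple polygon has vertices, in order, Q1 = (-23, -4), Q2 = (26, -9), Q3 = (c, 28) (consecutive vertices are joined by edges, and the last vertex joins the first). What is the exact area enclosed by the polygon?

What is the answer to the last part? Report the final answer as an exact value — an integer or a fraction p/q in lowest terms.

Part I: remainder = value at the root: 4*(25)^2 + 2*(25)^1 - 6 = (2500) + (50) + (-6) = 2544; answer 2544
Part II: S1 = 2544; r = 2; total draws C(12,2) = 66; complement C(8,2) = 28; favorable 66 - 28 = 38; P = 19/33; answer 19/33
Part III: S2 = 19/33; threaded value p + q = 52; c = 26; cross terms: (-23*-9 - 26*-4)=311, (26*28 - 26*-9)=962, (26*-4 - -23*28)=540; twice the area = |1813| = 1813; area = 1813/2; answer 1813/2

1813/2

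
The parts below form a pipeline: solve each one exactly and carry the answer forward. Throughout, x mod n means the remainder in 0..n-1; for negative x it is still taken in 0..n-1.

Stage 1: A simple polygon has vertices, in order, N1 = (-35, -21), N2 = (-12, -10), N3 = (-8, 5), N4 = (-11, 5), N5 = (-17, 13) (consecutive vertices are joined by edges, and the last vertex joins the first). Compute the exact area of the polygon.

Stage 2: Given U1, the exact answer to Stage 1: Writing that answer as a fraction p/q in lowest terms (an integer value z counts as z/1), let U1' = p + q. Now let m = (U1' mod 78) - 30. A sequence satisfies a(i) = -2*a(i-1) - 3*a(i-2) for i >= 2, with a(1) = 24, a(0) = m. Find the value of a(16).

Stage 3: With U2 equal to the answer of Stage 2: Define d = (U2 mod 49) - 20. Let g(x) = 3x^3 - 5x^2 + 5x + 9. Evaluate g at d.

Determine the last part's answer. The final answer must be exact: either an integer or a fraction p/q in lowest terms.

Stage 1: cross terms: (-35*-10 - -12*-21)=98, (-12*5 - -8*-10)=-140, (-8*5 - -11*5)=15, (-11*13 - -17*5)=-58, (-17*-21 - -35*13)=812; twice the area = |727| = 727; area = 727/2; answer 727/2
Stage 2: U1 = 727/2; threaded value p + q = 729; m = -3; a(2) = -2*(24) - 3*(-3) = -39; iterating: a(2)=-39, a(3)=6, a(4)=105, a(5)=-228, a(6)=141, a(7)=402, a(8)=-1227, a(9)=1248, a(10)=1185, a(11)=-6114, a(12)=8673, a(13)=996, a(14)=-28011, a(15)=53034, a(16)=-22035; answer -22035
Stage 3: U2 = -22035; d = -5; 3*(-5)^3 - 5*(-5)^2 + 5*(-5)^1 + 9 = (-375) + (-125) + (-25) + (9) = -516; answer -516

-516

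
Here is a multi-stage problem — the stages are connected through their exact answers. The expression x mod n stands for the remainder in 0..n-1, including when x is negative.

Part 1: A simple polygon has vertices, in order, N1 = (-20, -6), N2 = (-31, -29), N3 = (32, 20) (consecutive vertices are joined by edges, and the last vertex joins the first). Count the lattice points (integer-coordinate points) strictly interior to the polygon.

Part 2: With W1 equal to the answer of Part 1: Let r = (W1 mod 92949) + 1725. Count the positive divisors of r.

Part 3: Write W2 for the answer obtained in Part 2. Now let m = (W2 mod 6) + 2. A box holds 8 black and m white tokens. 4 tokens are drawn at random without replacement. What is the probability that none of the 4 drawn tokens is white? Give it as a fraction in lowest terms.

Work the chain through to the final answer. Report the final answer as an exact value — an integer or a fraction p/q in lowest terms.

Part 1: cross terms: (-20*-29 - -31*-6)=394, (-31*20 - 32*-29)=308, (32*-6 - -20*20)=208; twice the area = |910| = 910; area = 455; boundary points = 1 + 7 + 26 = 34; strictly interior points = area - boundary/2 + 1 = 439; answer 439
Part 2: W1 = 439; r = 2164; 2164 = 2^2 * 541; number of divisors = (2+1) * (1+1) = 6; answer 6
Part 3: W2 = 6; m = 2; total draws C(10,4) = 210; favorable C(8,4) = 70; P = 1/3; answer 1/3

1/3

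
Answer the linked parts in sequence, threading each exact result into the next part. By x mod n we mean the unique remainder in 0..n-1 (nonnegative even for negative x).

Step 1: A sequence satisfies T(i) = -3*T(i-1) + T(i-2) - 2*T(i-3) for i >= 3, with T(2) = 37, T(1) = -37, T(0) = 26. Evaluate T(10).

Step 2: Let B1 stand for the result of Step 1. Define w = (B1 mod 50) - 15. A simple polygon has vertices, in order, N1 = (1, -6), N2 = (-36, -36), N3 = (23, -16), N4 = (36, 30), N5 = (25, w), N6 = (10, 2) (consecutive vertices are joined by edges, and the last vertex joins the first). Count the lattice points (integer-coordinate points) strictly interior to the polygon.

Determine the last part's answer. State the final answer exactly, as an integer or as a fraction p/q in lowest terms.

980

Step 1: T(3) = -3*(37) + 1*(-37) - 2*(26) = -200; iterating: T(3)=-200, T(4)=711, T(5)=-2407, T(6)=8332, T(7)=-28825, T(8)=99621, T(9)=-344352, T(10)=1190327; answer 1190327
Step 2: B1 = 1190327; w = 12; cross terms: (1*-36 - -36*-6)=-252, (-36*-16 - 23*-36)=1404, (23*30 - 36*-16)=1266, (36*12 - 25*30)=-318, (25*2 - 10*12)=-70, (10*-6 - 1*2)=-62; twice the area = |1968| = 1968; area = 984; boundary points = 1 + 1 + 1 + 1 + 5 + 1 = 10; strictly interior points = area - boundary/2 + 1 = 980; answer 980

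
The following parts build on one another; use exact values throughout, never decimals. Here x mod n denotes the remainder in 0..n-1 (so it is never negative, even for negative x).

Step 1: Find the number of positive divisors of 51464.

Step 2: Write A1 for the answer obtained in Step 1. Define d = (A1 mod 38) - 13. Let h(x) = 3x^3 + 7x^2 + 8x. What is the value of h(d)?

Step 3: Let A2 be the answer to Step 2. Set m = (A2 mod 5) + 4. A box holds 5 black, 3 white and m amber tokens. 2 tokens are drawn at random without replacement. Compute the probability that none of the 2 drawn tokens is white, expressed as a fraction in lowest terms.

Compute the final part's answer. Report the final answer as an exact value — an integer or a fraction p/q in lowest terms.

Step 1: 51464 = 2^3 * 7 * 919; number of divisors = (3+1) * (1+1) * (1+1) = 16; answer 16
Step 2: A1 = 16; d = 3; 3*(3)^3 + 7*(3)^2 + 8*(3)^1 = (81) + (63) + (24) = 168; answer 168
Step 3: A2 = 168; m = 7; total draws C(15,2) = 105; favorable C(12,2) = 66; P = 22/35; answer 22/35

22/35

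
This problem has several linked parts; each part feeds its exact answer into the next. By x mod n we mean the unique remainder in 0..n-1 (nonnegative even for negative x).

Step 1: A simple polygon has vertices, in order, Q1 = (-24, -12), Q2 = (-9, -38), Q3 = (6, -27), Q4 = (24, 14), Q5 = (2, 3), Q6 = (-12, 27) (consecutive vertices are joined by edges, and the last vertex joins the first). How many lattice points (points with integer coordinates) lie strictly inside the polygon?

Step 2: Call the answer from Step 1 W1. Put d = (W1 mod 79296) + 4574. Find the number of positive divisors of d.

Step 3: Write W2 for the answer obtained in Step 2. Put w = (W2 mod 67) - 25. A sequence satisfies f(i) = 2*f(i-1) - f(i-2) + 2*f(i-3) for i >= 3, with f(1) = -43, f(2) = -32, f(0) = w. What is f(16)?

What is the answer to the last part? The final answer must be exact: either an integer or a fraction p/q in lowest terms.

-484964

Step 1: cross terms: (-24*-38 - -9*-12)=804, (-9*-27 - 6*-38)=471, (6*14 - 24*-27)=732, (24*3 - 2*14)=44, (2*27 - -12*3)=90, (-12*-12 - -24*27)=792; twice the area = |2933| = 2933; area = 2933/2; boundary points = 1 + 1 + 1 + 11 + 2 + 3 = 19; strictly interior points = area - boundary/2 + 1 = 1458; answer 1458
Step 2: W1 = 1458; d = 6032; 6032 = 2^4 * 13 * 29; number of divisors = (4+1) * (1+1) * (1+1) = 20; answer 20
Step 3: W2 = 20; w = -5; f(3) = 2*(-32) - 1*(-43) + 2*(-5) = -31; iterating: f(3)=-31, f(4)=-116, f(5)=-265, f(6)=-476, f(7)=-919, f(8)=-1892, f(9)=-3817, f(10)=-7580, f(11)=-15127, f(12)=-30308, f(13)=-60649, f(14)=-121244, f(15)=-242455, f(16)=-484964; answer -484964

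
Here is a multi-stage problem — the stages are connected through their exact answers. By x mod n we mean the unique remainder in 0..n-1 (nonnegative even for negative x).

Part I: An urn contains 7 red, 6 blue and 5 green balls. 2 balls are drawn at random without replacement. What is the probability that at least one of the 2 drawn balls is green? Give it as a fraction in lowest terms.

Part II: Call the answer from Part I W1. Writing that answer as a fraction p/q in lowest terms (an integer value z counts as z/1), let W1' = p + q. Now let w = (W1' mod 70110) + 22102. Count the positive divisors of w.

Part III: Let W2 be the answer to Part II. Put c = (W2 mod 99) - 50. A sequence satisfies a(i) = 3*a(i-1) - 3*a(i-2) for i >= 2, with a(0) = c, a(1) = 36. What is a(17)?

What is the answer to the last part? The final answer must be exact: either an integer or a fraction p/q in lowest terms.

1062882

Part I: total draws C(18,2) = 153; complement C(13,2) = 78; favorable 153 - 78 = 75; P = 25/51; answer 25/51
Part II: W1 = 25/51; threaded value p + q = 76; w = 22178; 22178 = 2 * 13 * 853; number of divisors = (1+1) * (1+1) * (1+1) = 8; answer 8
Part III: W2 = 8; c = -42; a(2) = 3*(36) - 3*(-42) = 234; iterating: a(2)=234, a(3)=594, a(4)=1080, a(5)=1458, a(6)=1134, a(7)=-972, a(8)=-6318, a(9)=-16038, a(10)=-29160, a(11)=-39366, a(12)=-30618, a(13)=26244, a(14)=170586, a(15)=433026, a(16)=787320, a(17)=1062882; answer 1062882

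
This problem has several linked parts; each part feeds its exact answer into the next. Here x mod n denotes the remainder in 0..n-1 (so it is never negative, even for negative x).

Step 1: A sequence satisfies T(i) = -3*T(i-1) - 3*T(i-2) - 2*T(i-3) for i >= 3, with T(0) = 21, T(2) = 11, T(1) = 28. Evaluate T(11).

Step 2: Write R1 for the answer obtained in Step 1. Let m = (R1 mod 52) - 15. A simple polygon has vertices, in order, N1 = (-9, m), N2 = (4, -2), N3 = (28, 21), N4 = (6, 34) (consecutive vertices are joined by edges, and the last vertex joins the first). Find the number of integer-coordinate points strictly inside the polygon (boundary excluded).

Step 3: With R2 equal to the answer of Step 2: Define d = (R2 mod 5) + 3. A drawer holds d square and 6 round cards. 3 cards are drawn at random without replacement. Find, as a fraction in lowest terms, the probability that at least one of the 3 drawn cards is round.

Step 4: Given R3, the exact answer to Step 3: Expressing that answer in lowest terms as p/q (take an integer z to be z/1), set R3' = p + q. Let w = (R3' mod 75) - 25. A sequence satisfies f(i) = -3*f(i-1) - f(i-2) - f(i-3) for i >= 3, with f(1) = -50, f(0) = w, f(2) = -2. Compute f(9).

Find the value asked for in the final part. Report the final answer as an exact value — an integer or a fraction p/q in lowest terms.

Step 1: T(3) = -3*(11) - 3*(28) - 2*(21) = -159; iterating: T(3)=-159, T(4)=388, T(5)=-709, T(6)=1281, T(7)=-2492, T(8)=5051, T(9)=-10239, T(10)=20548, T(11)=-41029; answer -41029
Step 2: R1 = -41029; m = 36; cross terms: (-9*-2 - 4*36)=-126, (4*21 - 28*-2)=140, (28*34 - 6*21)=826, (6*36 - -9*34)=522; twice the area = |1362| = 1362; area = 681; boundary points = 1 + 1 + 1 + 1 = 4; strictly interior points = area - boundary/2 + 1 = 680; answer 680
Step 3: R2 = 680; d = 3; total draws C(9,3) = 84; complement C(3,3) = 1; favorable 84 - 1 = 83; P = 83/84; answer 83/84
Step 4: R3 = 83/84; threaded value p + q = 167; w = -8; f(3) = -3*(-2) - 1*(-50) - 1*(-8) = 64; iterating: f(3)=64, f(4)=-140, f(5)=358, f(6)=-998, f(7)=2776, f(8)=-7688, f(9)=21286; answer 21286

21286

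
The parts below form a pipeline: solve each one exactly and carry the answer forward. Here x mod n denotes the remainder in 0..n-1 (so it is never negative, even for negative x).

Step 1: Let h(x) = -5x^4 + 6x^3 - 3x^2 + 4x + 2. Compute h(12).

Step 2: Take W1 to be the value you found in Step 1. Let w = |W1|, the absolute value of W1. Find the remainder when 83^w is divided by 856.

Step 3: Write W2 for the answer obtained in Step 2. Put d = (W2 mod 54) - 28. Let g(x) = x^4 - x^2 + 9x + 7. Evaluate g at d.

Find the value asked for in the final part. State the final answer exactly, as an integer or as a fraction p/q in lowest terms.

Step 1: -5*(12)^4 + 6*(12)^3 - 3*(12)^2 + 4*(12)^1 + 2 = (-103680) + (10368) + (-432) + (48) + (2) = -93694; answer -93694
Step 2: W1 = -93694; w = 93694; squarings mod 856: 83^1=83, 83^2=41, 83^4=825, 83^8=105, 83^16=753, 83^32=337, 83^64=577, 83^128=801, 83^256=457, 83^512=841, 83^1024=225, 83^2048=121, 83^4096=89, 83^8192=217, 83^16384=9, 83^32768=81, 83^65536=569; 83^93694 = 83^2 * 83^4 * 83^8 * 83^16 * 83^32 * 83^64 * 83^128 * 83^256 * 83^1024 * 83^2048 * 83^8192 * 83^16384 * 83^65536 = 137 (mod 856); answer 137
Step 3: W2 = 137; d = 1; 1*(1)^4 - 1*(1)^2 + 9*(1)^1 + 7 = (1) + (-1) + (9) + (7) = 16; answer 16

16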